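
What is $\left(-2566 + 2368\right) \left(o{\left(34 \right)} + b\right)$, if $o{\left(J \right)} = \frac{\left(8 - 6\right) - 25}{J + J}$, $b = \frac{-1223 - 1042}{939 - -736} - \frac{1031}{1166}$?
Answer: $\frac{307744533}{603670} \approx 509.79$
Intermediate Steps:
$b = - \frac{873583}{390610}$ ($b = - \frac{2265}{939 + 736} - \frac{1031}{1166} = - \frac{2265}{1675} - \frac{1031}{1166} = \left(-2265\right) \frac{1}{1675} - \frac{1031}{1166} = - \frac{453}{335} - \frac{1031}{1166} = - \frac{873583}{390610} \approx -2.2365$)
$o{\left(J \right)} = - \frac{23}{2 J}$ ($o{\left(J \right)} = \frac{2 - 25}{2 J} = - 23 \frac{1}{2 J} = - \frac{23}{2 J}$)
$\left(-2566 + 2368\right) \left(o{\left(34 \right)} + b\right) = \left(-2566 + 2368\right) \left(- \frac{23}{2 \cdot 34} - \frac{873583}{390610}\right) = - 198 \left(\left(- \frac{23}{2}\right) \frac{1}{34} - \frac{873583}{390610}\right) = - 198 \left(- \frac{23}{68} - \frac{873583}{390610}\right) = \left(-198\right) \left(- \frac{34193837}{13280740}\right) = \frac{307744533}{603670}$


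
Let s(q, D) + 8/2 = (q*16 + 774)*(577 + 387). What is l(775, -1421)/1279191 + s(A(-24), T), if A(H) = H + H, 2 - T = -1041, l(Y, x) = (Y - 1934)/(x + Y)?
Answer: 251386615381/43492494 ≈ 5780.0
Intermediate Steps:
l(Y, x) = (-1934 + Y)/(Y + x)
T = 1043 (T = 2 - 1*(-1041) = 2 + 1041 = 1043)
A(H) = 2*H
s(q, D) = 746132 + 15424*q (s(q, D) = -4 + (q*16 + 774)*(577 + 387) = -4 + (16*q + 774)*964 = -4 + (774 + 16*q)*964 = -4 + (746136 + 15424*q) = 746132 + 15424*q)
l(775, -1421)/1279191 + s(A(-24), T) = ((-1934 + 775)/(775 - 1421))/1279191 + (746132 + 15424*(2*(-24))) = (-1159/(-646))*(1/1279191) + (746132 + 15424*(-48)) = -1/646*(-1159)*(1/1279191) + (746132 - 740352) = (61/34)*(1/1279191) + 5780 = 61/43492494 + 5780 = 251386615381/43492494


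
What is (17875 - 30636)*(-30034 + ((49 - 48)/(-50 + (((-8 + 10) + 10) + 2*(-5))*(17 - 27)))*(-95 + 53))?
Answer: 1916281087/5 ≈ 3.8326e+8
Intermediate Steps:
(17875 - 30636)*(-30034 + ((49 - 48)/(-50 + (((-8 + 10) + 10) + 2*(-5))*(17 - 27)))*(-95 + 53)) = -12761*(-30034 + (1/(-50 + ((2 + 10) - 10)*(-10)))*(-42)) = -12761*(-30034 + (1/(-50 + (12 - 10)*(-10)))*(-42)) = -12761*(-30034 + (1/(-50 + 2*(-10)))*(-42)) = -12761*(-30034 + (1/(-50 - 20))*(-42)) = -12761*(-30034 + (1/(-70))*(-42)) = -12761*(-30034 + (1*(-1/70))*(-42)) = -12761*(-30034 - 1/70*(-42)) = -12761*(-30034 + ⅗) = -12761*(-150167/5) = 1916281087/5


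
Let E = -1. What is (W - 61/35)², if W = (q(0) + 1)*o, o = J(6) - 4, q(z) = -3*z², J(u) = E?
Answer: 55696/1225 ≈ 45.466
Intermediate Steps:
J(u) = -1
o = -5 (o = -1 - 4 = -5)
W = -5 (W = (-3*0² + 1)*(-5) = (-3*0 + 1)*(-5) = (0 + 1)*(-5) = 1*(-5) = -5)
(W - 61/35)² = (-5 - 61/35)² = (-236/35)² = 55696/1225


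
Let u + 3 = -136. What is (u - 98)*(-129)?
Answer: 30573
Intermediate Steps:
u = -139 (u = -3 - 136 = -139)
(u - 98)*(-129) = (-139 - 98)*(-129) = -237*(-129) = 30573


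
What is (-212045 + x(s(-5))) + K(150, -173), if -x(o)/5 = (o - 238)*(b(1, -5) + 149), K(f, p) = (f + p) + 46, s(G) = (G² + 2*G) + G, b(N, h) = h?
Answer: -47862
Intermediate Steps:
s(G) = G² + 3*G
K(f, p) = 46 + f + p
x(o) = 171360 - 720*o (x(o) = -5*(o - 238)*(-5 + 149) = -5*(-238 + o)*144 = -5*(-34272 + 144*o) = 171360 - 720*o)
(-212045 + x(s(-5))) + K(150, -173) = (-212045 + (171360 - (-3600)*(3 - 5))) + (46 + 150 - 173) = (-212045 + (171360 - (-3600)*(-2))) + 23 = (-212045 + (171360 - 720*10)) + 23 = (-212045 + (171360 - 7200)) + 23 = (-212045 + 164160) + 23 = -47885 + 23 = -47862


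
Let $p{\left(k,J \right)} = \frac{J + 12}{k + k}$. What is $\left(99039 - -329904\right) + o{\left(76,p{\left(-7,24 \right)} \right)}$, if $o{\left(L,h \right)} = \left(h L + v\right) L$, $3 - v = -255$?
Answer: $\frac{3035889}{7} \approx 4.337 \cdot 10^{5}$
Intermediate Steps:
$v = 258$ ($v = 3 - -255 = 3 + 255 = 258$)
$p{\left(k,J \right)} = \frac{12 + J}{2 k}$
$o{\left(L,h \right)} = L \left(258 + L h\right)$ ($o{\left(L,h \right)} = \left(h L + 258\right) L = \left(L h + 258\right) L = \left(258 + L h\right) L = L \left(258 + L h\right)$)
$\left(99039 - -329904\right) + o{\left(76,p{\left(-7,24 \right)} \right)} = \left(99039 - -329904\right) + 76 \left(258 + 76 \frac{12 + 24}{2 \left(-7\right)}\right) = \left(99039 + 329904\right) + 76 \left(258 + 76 \cdot \frac{1}{2} \left(- \frac{1}{7}\right) 36\right) = 428943 + 76 \left(258 + 76 \left(- \frac{18}{7}\right)\right) = 428943 + 76 \left(258 - \frac{1368}{7}\right) = 428943 + 76 \cdot \frac{438}{7} = 428943 + \frac{33288}{7} = \frac{3035889}{7}$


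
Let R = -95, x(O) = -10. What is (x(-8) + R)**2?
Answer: 11025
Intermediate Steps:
(x(-8) + R)**2 = (-10 - 95)**2 = (-105)**2 = 11025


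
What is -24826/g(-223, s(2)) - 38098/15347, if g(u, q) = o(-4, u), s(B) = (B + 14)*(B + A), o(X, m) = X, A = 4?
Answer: 190426115/30694 ≈ 6204.0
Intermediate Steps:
s(B) = (4 + B)*(14 + B) (s(B) = (B + 14)*(B + 4) = (14 + B)*(4 + B) = (4 + B)*(14 + B))
g(u, q) = -4
-24826/g(-223, s(2)) - 38098/15347 = -24826/(-4) - 38098/15347 = -24826*(-1/4) - 38098*1/15347 = 12413/2 - 38098/15347 = 190426115/30694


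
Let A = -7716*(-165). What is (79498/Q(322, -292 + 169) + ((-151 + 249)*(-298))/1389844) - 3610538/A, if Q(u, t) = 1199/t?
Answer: -196685785901233891/24108974115930 ≈ -8158.2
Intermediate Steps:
A = 1273140
(79498/Q(322, -292 + 169) + ((-151 + 249)*(-298))/1389844) - 3610538/A = (79498/((1199/(-292 + 169))) + ((-151 + 249)*(-298))/1389844) - 3610538/1273140 = (79498/((1199/(-123))) + (98*(-298))*(1/1389844)) - 3610538*1/1273140 = (79498/((1199*(-1/123))) - 29204*1/1389844) - 1805269/636570 = (79498/(-1199/123) - 7301/347461) - 1805269/636570 = (79498*(-123/1199) - 7301/347461) - 1805269/636570 = (-9778254/1199 - 7301/347461) - 1805269/636570 = -3397570666993/416605739 - 1805269/636570 = -196685785901233891/24108974115930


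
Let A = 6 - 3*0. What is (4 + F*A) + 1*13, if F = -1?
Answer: 11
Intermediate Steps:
A = 6 (A = 6 + 0 = 6)
(4 + F*A) + 1*13 = (4 - 1*6) + 1*13 = (4 - 6) + 13 = -2 + 13 = 11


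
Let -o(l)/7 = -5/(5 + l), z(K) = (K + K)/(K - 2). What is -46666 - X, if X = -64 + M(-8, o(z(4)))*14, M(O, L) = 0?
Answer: -46602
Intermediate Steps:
z(K) = 2*K/(-2 + K) (z(K) = (2*K)/(-2 + K) = 2*K/(-2 + K))
o(l) = 35/(5 + l) (o(l) = -(-35)/(5 + l) = 35/(5 + l))
X = -64 (X = -64 + 0*14 = -64 + 0 = -64)
-46666 - X = -46666 - 1*(-64) = -46666 + 64 = -46602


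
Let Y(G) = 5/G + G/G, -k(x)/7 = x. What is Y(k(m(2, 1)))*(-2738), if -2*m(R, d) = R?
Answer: -32856/7 ≈ -4693.7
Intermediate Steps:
m(R, d) = -R/2
k(x) = -7*x
Y(G) = 1 + 5/G (Y(G) = 5/G + 1 = 1 + 5/G)
Y(k(m(2, 1)))*(-2738) = ((5 - (-7)*2/2)/((-(-7)*2/2)))*(-2738) = ((5 - 7*(-1))/((-7*(-1))))*(-2738) = ((5 + 7)/7)*(-2738) = ((⅐)*12)*(-2738) = (12/7)*(-2738) = -32856/7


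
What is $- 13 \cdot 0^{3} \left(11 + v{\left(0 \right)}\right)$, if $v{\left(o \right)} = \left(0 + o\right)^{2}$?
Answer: $0$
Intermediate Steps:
$v{\left(o \right)} = o^{2}$
$- 13 \cdot 0^{3} \left(11 + v{\left(0 \right)}\right) = - 13 \cdot 0^{3} \left(11 + 0^{2}\right) = \left(-13\right) 0 \left(11 + 0\right) = 0 \cdot 11 = 0$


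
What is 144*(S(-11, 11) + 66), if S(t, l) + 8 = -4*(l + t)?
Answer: 8352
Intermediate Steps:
S(t, l) = -8 - 4*l - 4*t (S(t, l) = -8 - 4*(l + t) = -8 + (-4*l - 4*t) = -8 - 4*l - 4*t)
144*(S(-11, 11) + 66) = 144*((-8 - 4*11 - 4*(-11)) + 66) = 144*((-8 - 44 + 44) + 66) = 144*(-8 + 66) = 144*58 = 8352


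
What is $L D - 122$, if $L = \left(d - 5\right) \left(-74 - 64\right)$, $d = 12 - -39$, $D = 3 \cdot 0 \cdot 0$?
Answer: $-122$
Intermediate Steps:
$D = 0$ ($D = 0 \cdot 0 = 0$)
$d = 51$ ($d = 12 + 39 = 51$)
$L = -6348$ ($L = \left(51 - 5\right) \left(-74 - 64\right) = 46 \left(-138\right) = -6348$)
$L D - 122 = \left(-6348\right) 0 - 122 = 0 - 122 = -122$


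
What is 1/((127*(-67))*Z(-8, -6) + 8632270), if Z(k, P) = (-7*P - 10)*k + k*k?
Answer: 1/10265998 ≈ 9.7409e-8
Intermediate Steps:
Z(k, P) = k² + k*(-10 - 7*P) (Z(k, P) = (-10 - 7*P)*k + k² = k*(-10 - 7*P) + k² = k² + k*(-10 - 7*P))
1/((127*(-67))*Z(-8, -6) + 8632270) = 1/((127*(-67))*(-8*(-10 - 8 - 7*(-6))) + 8632270) = 1/(-(-68072)*(-10 - 8 + 42) + 8632270) = 1/(-(-68072)*24 + 8632270) = 1/(-8509*(-192) + 8632270) = 1/(1633728 + 8632270) = 1/10265998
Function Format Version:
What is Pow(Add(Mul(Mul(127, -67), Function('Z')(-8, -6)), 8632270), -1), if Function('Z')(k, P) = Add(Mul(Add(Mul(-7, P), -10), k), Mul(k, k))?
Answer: Rational(1, 10265998) ≈ 9.7409e-8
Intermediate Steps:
Function('Z')(k, P) = Add(Pow(k, 2), Mul(k, Add(-10, Mul(-7, P)))) (Function('Z')(k, P) = Add(Mul(Add(-10, Mul(-7, P)), k), Pow(k, 2)) = Add(Mul(k, Add(-10, Mul(-7, P))), Pow(k, 2)) = Add(Pow(k, 2), Mul(k, Add(-10, Mul(-7, P)))))
Pow(Add(Mul(Mul(127, -67), Function('Z')(-8, -6)), 8632270), -1) = Pow(Add(Mul(Mul(127, -67), Mul(-8, Add(-10, -8, Mul(-7, -6)))), 8632270), -1) = Pow(Add(Mul(-8509, Mul(-8, Add(-10, -8, 42))), 8632270), -1) = Pow(Add(Mul(-8509, Mul(-8, 24)), 8632270), -1) = Pow(Add(Mul(-8509, -192), 8632270), -1) = Pow(Add(1633728, 8632270), -1) = Pow(10265998, -1) = Rational(1, 10265998)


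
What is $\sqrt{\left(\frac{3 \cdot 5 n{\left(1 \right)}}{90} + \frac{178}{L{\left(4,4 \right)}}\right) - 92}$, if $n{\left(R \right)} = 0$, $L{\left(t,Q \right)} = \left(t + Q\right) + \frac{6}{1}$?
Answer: $\frac{i \sqrt{3885}}{7} \approx 8.9043 i$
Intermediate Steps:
$L{\left(t,Q \right)} = 6 + Q + t$ ($L{\left(t,Q \right)} = \left(Q + t\right) + 6 \cdot 1 = \left(Q + t\right) + 6 = 6 + Q + t$)
$\sqrt{\left(\frac{3 \cdot 5 n{\left(1 \right)}}{90} + \frac{178}{L{\left(4,4 \right)}}\right) - 92} = \sqrt{\left(\frac{3 \cdot 5 \cdot 0}{90} + \frac{178}{6 + 4 + 4}\right) - 92} = \sqrt{\left(15 \cdot 0 \cdot \frac{1}{90} + \frac{178}{14}\right) - 92} = \sqrt{\left(0 \cdot \frac{1}{90} + 178 \cdot \frac{1}{14}\right) - 92} = \sqrt{\left(0 + \frac{89}{7}\right) - 92} = \sqrt{\frac{89}{7} - 92} = \sqrt{- \frac{555}{7}} = \frac{i \sqrt{3885}}{7}$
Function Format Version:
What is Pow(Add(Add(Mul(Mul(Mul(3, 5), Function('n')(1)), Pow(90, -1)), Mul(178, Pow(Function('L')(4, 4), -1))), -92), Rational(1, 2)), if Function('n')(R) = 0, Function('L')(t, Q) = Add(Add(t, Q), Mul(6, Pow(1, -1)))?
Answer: Mul(Rational(1, 7), I, Pow(3885, Rational(1, 2))) ≈ Mul(8.9043, I)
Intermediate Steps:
Function('L')(t, Q) = Add(6, Q, t) (Function('L')(t, Q) = Add(Add(Q, t), Mul(6, 1)) = Add(Add(Q, t), 6) = Add(6, Q, t))
Pow(Add(Add(Mul(Mul(Mul(3, 5), Function('n')(1)), Pow(90, -1)), Mul(178, Pow(Function('L')(4, 4), -1))), -92), Rational(1, 2)) = Pow(Add(Add(Mul(Mul(Mul(3, 5), 0), Pow(90, -1)), Mul(178, Pow(Add(6, 4, 4), -1))), -92), Rational(1, 2)) = Pow(Add(Add(Mul(Mul(15, 0), Rational(1, 90)), Mul(178, Pow(14, -1))), -92), Rational(1, 2)) = Pow(Add(Add(Mul(0, Rational(1, 90)), Mul(178, Rational(1, 14))), -92), Rational(1, 2)) = Pow(Add(Add(0, Rational(89, 7)), -92), Rational(1, 2)) = Pow(Add(Rational(89, 7), -92), Rational(1, 2)) = Pow(Rational(-555, 7), Rational(1, 2)) = Mul(Rational(1, 7), I, Pow(3885, Rational(1, 2)))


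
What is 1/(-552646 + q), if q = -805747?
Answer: -1/1358393 ≈ -7.3616e-7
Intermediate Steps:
1/(-552646 + q) = 1/(-552646 - 805747) = 1/(-1358393) = -1/1358393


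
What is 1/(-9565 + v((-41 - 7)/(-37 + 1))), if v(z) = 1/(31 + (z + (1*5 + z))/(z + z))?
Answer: -271/2592107 ≈ -0.00010455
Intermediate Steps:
v(z) = 1/(31 + (5 + 2*z)/(2*z)) (v(z) = 1/(31 + (z + (5 + z))/((2*z))) = 1/(31 + (5 + 2*z)*(1/(2*z))) = 1/(31 + (5 + 2*z)/(2*z)))
1/(-9565 + v((-41 - 7)/(-37 + 1))) = 1/(-9565 + 2*((-41 - 7)/(-37 + 1))/(5 + 64*((-41 - 7)/(-37 + 1)))) = 1/(-9565 + 2*(-48/(-36))/(5 + 64*(-48/(-36)))) = 1/(-9565 + 2*(-48*(-1/36))/(5 + 64*(-48*(-1/36)))) = 1/(-9565 + 2*(4/3)/(5 + 64*(4/3))) = 1/(-9565 + 2*(4/3)/(5 + 256/3)) = 1/(-9565 + 2*(4/3)/(271/3)) = 1/(-9565 + 2*(4/3)*(3/271)) = 1/(-9565 + 8/271) = 1/(-2592107/271) = -271/2592107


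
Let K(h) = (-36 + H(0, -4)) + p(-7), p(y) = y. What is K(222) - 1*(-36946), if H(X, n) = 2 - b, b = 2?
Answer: 36903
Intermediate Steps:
H(X, n) = 0 (H(X, n) = 2 - 1*2 = 2 - 2 = 0)
K(h) = -43 (K(h) = (-36 + 0) - 7 = -36 - 7 = -43)
K(222) - 1*(-36946) = -43 - 1*(-36946) = -43 + 36946 = 36903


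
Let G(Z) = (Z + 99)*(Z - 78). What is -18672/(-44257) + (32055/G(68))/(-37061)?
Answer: 231412730955/547829698118 ≈ 0.42242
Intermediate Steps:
G(Z) = (-78 + Z)*(99 + Z) (G(Z) = (99 + Z)*(-78 + Z) = (-78 + Z)*(99 + Z))
-18672/(-44257) + (32055/G(68))/(-37061) = -18672/(-44257) + (32055/(-7722 + 68² + 21*68))/(-37061) = -18672*(-1/44257) + (32055/(-7722 + 4624 + 1428))*(-1/37061) = 18672/44257 + (32055/(-1670))*(-1/37061) = 18672/44257 + (32055*(-1/1670))*(-1/37061) = 18672/44257 - 6411/334*(-1/37061) = 18672/44257 + 6411/12378374 = 231412730955/547829698118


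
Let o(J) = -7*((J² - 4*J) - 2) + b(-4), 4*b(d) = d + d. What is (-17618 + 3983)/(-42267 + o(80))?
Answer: 2727/16963 ≈ 0.16076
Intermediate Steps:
b(d) = d/2 (b(d) = (d + d)/4 = (2*d)/4 = d/2)
o(J) = 12 - 7*J² + 28*J (o(J) = -7*((J² - 4*J) - 2) + (½)*(-4) = -7*(-2 + J² - 4*J) - 2 = (14 - 7*J² + 28*J) - 2 = 12 - 7*J² + 28*J)
(-17618 + 3983)/(-42267 + o(80)) = (-17618 + 3983)/(-42267 + (12 - 7*80² + 28*80)) = -13635/(-42267 + (12 - 7*6400 + 2240)) = -13635/(-42267 + (12 - 44800 + 2240)) = -13635/(-42267 - 42548) = -13635/(-84815) = -13635*(-1/84815) = 2727/16963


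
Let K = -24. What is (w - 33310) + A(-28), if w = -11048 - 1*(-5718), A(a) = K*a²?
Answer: -57456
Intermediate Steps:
A(a) = -24*a²
w = -5330 (w = -11048 + 5718 = -5330)
(w - 33310) + A(-28) = (-5330 - 33310) - 24*(-28)² = -38640 - 24*784 = -38640 - 18816 = -57456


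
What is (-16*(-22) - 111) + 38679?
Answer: 38920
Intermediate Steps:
(-16*(-22) - 111) + 38679 = (352 - 111) + 38679 = 241 + 38679 = 38920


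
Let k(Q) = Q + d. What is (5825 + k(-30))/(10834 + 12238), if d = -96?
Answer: 5699/23072 ≈ 0.24701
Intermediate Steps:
k(Q) = -96 + Q (k(Q) = Q - 96 = -96 + Q)
(5825 + k(-30))/(10834 + 12238) = (5825 + (-96 - 30))/(10834 + 12238) = (5825 - 126)/23072 = 5699*(1/23072) = 5699/23072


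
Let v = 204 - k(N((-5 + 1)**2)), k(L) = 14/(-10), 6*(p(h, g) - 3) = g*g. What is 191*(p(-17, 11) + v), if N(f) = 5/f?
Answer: 1309687/30 ≈ 43656.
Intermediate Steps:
p(h, g) = 3 + g**2/6 (p(h, g) = 3 + (g*g)/6 = 3 + g**2/6)
k(L) = -7/5 (k(L) = 14*(-1/10) = -7/5)
v = 1027/5 (v = 204 - 1*(-7/5) = 204 + 7/5 = 1027/5 ≈ 205.40)
191*(p(-17, 11) + v) = 191*((3 + (1/6)*11**2) + 1027/5) = 191*((3 + (1/6)*121) + 1027/5) = 191*((3 + 121/6) + 1027/5) = 191*(139/6 + 1027/5) = 191*(6857/30) = 1309687/30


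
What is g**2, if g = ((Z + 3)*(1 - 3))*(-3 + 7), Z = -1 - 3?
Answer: 64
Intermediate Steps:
Z = -4
g = 8 (g = ((-4 + 3)*(1 - 3))*(-3 + 7) = -1*(-2)*4 = 2*4 = 8)
g**2 = 8**2 = 64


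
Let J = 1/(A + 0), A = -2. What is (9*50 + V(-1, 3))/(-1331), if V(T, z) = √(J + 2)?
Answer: -450/1331 - √6/2662 ≈ -0.33901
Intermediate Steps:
J = -½ (J = 1/(-2 + 0) = 1/(-2) = -½ ≈ -0.50000)
V(T, z) = √6/2 (V(T, z) = √(-½ + 2) = √(3/2) = √6/2)
(9*50 + V(-1, 3))/(-1331) = (9*50 + √6/2)/(-1331) = (450 + √6/2)*(-1/1331) = -450/1331 - √6/2662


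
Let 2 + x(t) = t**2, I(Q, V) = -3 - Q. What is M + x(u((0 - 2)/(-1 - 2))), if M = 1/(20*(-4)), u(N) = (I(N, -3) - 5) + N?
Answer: 4959/80 ≈ 61.987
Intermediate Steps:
u(N) = -8 (u(N) = ((-3 - N) - 5) + N = (-8 - N) + N = -8)
x(t) = -2 + t**2
M = -1/80 (M = 1/(-80) = -1/80 ≈ -0.012500)
M + x(u((0 - 2)/(-1 - 2))) = -1/80 + (-2 + (-8)**2) = -1/80 + (-2 + 64) = -1/80 + 62 = 4959/80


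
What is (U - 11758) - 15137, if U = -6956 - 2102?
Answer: -35953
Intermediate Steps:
U = -9058
(U - 11758) - 15137 = (-9058 - 11758) - 15137 = -20816 - 15137 = -35953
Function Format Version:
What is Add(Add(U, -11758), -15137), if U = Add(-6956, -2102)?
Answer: -35953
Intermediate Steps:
U = -9058
Add(Add(U, -11758), -15137) = Add(Add(-9058, -11758), -15137) = Add(-20816, -15137) = -35953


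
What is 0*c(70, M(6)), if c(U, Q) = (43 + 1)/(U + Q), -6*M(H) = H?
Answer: 0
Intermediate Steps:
M(H) = -H/6
c(U, Q) = 44/(Q + U)
0*c(70, M(6)) = 0*(44/(-⅙*6 + 70)) = 0*(44/(-1 + 70)) = 0*(44/69) = 0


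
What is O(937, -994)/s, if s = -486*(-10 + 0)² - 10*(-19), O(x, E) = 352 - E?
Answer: -673/24205 ≈ -0.027804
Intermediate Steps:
s = -48410 (s = -486*(-10)² + 190 = -486*100 + 190 = -48600 + 190 = -48410)
O(937, -994)/s = (352 - 1*(-994))/(-48410) = (352 + 994)*(-1/48410) = 1346*(-1/48410) = -673/24205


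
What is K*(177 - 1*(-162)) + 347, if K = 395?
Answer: 134252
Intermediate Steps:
K*(177 - 1*(-162)) + 347 = 395*(177 - 1*(-162)) + 347 = 395*(177 + 162) + 347 = 395*339 + 347 = 133905 + 347 = 134252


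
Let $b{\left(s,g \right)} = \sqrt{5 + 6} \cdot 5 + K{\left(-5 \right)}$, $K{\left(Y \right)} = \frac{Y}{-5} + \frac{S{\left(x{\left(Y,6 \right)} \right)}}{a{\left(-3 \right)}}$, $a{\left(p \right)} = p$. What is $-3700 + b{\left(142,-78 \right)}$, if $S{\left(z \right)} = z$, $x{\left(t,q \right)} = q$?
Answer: $-3701 + 5 \sqrt{11} \approx -3684.4$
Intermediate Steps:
$K{\left(Y \right)} = -2 - \frac{Y}{5}$ ($K{\left(Y \right)} = \frac{Y}{-5} + \frac{6}{-3} = Y \left(- \frac{1}{5}\right) + 6 \left(- \frac{1}{3}\right) = - \frac{Y}{5} - 2 = -2 - \frac{Y}{5}$)
$b{\left(s,g \right)} = -1 + 5 \sqrt{11}$ ($b{\left(s,g \right)} = \sqrt{5 + 6} \cdot 5 - 1 = \sqrt{11} \cdot 5 + \left(-2 + 1\right) = 5 \sqrt{11} - 1 = -1 + 5 \sqrt{11}$)
$-3700 + b{\left(142,-78 \right)} = -3700 - \left(1 - 5 \sqrt{11}\right) = -3701 + 5 \sqrt{11}$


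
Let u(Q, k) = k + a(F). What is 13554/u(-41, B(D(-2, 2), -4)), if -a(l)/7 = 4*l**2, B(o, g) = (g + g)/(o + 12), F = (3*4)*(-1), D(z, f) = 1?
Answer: -88101/26212 ≈ -3.3611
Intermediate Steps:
F = -12 (F = 12*(-1) = -12)
B(o, g) = 2*g/(12 + o) (B(o, g) = (2*g)/(12 + o) = 2*g/(12 + o))
a(l) = -28*l**2
u(Q, k) = -4032 + k (u(Q, k) = k - 28*(-12)**2 = k - 28*144 = k - 4032 = -4032 + k)
13554/u(-41, B(D(-2, 2), -4)) = 13554/(-4032 + 2*(-4)/(12 + 1)) = 13554/(-4032 + 2*(-4)/13) = 13554/(-4032 + 2*(-4)*(1/13)) = 13554/(-4032 - 8/13) = 13554/(-52424/13) = 13554*(-13/52424) = -88101/26212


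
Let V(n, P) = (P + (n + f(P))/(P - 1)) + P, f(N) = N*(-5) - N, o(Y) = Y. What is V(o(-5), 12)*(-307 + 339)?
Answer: 544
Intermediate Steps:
f(N) = -6*N (f(N) = -5*N - N = -6*N)
V(n, P) = 2*P + (n - 6*P)/(-1 + P) (V(n, P) = (P + (n - 6*P)/(P - 1)) + P = (P + (n - 6*P)/(-1 + P)) + P = 2*P + (n - 6*P)/(-1 + P))
V(o(-5), 12)*(-307 + 339) = ((-5 - 8*12 + 2*12²)/(-1 + 12))*(-307 + 339) = ((-5 - 96 + 2*144)/11)*32 = ((-5 - 96 + 288)/11)*32 = ((1/11)*187)*32 = 17*32 = 544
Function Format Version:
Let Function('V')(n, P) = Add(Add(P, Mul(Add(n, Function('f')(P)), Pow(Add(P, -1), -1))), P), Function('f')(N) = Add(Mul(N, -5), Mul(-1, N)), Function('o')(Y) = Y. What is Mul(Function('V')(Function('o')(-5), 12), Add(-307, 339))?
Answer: 544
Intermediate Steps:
Function('f')(N) = Mul(-6, N) (Function('f')(N) = Add(Mul(-5, N), Mul(-1, N)) = Mul(-6, N))
Function('V')(n, P) = Add(Mul(2, P), Mul(Pow(Add(-1, P), -1), Add(n, Mul(-6, P)))) (Function('V')(n, P) = Add(Add(P, Mul(Add(n, Mul(-6, P)), Pow(Add(P, -1), -1))), P) = Add(Add(P, Mul(Add(n, Mul(-6, P)), Pow(Add(-1, P), -1))), P) = Add(Add(P, Mul(Pow(Add(-1, P), -1), Add(n, Mul(-6, P)))), P) = Add(Mul(2, P), Mul(Pow(Add(-1, P), -1), Add(n, Mul(-6, P)))))
Mul(Function('V')(Function('o')(-5), 12), Add(-307, 339)) = Mul(Mul(Pow(Add(-1, 12), -1), Add(-5, Mul(-8, 12), Mul(2, Pow(12, 2)))), Add(-307, 339)) = Mul(Mul(Pow(11, -1), Add(-5, -96, Mul(2, 144))), 32) = Mul(Mul(Rational(1, 11), Add(-5, -96, 288)), 32) = Mul(Mul(Rational(1, 11), 187), 32) = Mul(17, 32) = 544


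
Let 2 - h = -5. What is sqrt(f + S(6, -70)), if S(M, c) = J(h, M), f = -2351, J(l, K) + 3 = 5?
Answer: 9*I*sqrt(29) ≈ 48.466*I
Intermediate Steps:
h = 7 (h = 2 - 1*(-5) = 2 + 5 = 7)
J(l, K) = 2 (J(l, K) = -3 + 5 = 2)
S(M, c) = 2
sqrt(f + S(6, -70)) = sqrt(-2351 + 2) = sqrt(-2349) = 9*I*sqrt(29)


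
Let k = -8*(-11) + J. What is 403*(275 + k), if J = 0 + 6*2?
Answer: 151125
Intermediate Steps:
J = 12 (J = 0 + 12 = 12)
k = 100 (k = -8*(-11) + 12 = 88 + 12 = 100)
403*(275 + k) = 403*(275 + 100) = 403*375 = 151125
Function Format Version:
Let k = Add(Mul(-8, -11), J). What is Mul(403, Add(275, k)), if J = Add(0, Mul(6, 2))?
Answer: 151125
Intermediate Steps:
J = 12 (J = Add(0, 12) = 12)
k = 100 (k = Add(Mul(-8, -11), 12) = Add(88, 12) = 100)
Mul(403, Add(275, k)) = Mul(403, Add(275, 100)) = Mul(403, 375) = 151125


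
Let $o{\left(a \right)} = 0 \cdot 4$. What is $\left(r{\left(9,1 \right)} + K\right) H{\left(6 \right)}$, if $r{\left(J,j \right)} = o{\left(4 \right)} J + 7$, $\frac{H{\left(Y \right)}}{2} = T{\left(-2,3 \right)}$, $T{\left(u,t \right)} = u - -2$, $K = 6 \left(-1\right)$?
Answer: $0$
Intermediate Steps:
$o{\left(a \right)} = 0$
$K = -6$
$T{\left(u,t \right)} = 2 + u$ ($T{\left(u,t \right)} = u + 2 = 2 + u$)
$H{\left(Y \right)} = 0$ ($H{\left(Y \right)} = 2 \left(2 - 2\right) = 2 \cdot 0 = 0$)
$r{\left(J,j \right)} = 7$ ($r{\left(J,j \right)} = 0 J + 7 = 0 + 7 = 7$)
$\left(r{\left(9,1 \right)} + K\right) H{\left(6 \right)} = \left(7 - 6\right) 0 = 1 \cdot 0 = 0$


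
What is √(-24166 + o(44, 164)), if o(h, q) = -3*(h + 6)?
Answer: 2*I*√6079 ≈ 155.94*I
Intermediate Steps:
o(h, q) = -18 - 3*h (o(h, q) = -3*(6 + h) = -18 - 3*h)
√(-24166 + o(44, 164)) = √(-24166 + (-18 - 3*44)) = √(-24166 + (-18 - 132)) = √(-24166 - 150) = √(-24316) = 2*I*√6079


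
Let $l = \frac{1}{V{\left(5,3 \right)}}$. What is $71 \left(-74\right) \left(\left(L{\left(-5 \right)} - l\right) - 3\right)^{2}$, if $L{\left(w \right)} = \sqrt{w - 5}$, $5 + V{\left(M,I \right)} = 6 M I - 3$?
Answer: $\frac{16368837}{3362} + \frac{1297738 i \sqrt{10}}{41} \approx 4868.8 + 1.0009 \cdot 10^{5} i$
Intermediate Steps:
$V{\left(M,I \right)} = -8 + 6 I M$ ($V{\left(M,I \right)} = -5 + \left(6 M I - 3\right) = -5 + \left(6 I M - 3\right) = -5 + \left(-3 + 6 I M\right) = -8 + 6 I M$)
$l = \frac{1}{82}$ ($l = \frac{1}{-8 + 6 \cdot 3 \cdot 5} = \frac{1}{-8 + 90} = \frac{1}{82} \approx 0.012195$)
$L{\left(w \right)} = \sqrt{-5 + w}$
$71 \left(-74\right) \left(\left(L{\left(-5 \right)} - l\right) - 3\right)^{2} = 71 \left(-74\right) \left(\left(\sqrt{-5 - 5} - \frac{1}{82}\right) - 3\right)^{2} = - 5254 \left(\left(\sqrt{-10} - \frac{1}{82}\right) - 3\right)^{2} = - 5254 \left(\left(i \sqrt{10} - \frac{1}{82}\right) - 3\right)^{2} = - 5254 \left(\left(- \frac{1}{82} + i \sqrt{10}\right) - 3\right)^{2} = - 5254 \left(- \frac{247}{82} + i \sqrt{10}\right)^{2}$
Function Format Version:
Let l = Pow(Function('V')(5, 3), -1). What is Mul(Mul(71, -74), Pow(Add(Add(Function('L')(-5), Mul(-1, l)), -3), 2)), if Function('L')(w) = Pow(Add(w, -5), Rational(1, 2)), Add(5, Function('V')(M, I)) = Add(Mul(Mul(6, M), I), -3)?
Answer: Add(Rational(16368837, 3362), Mul(Rational(1297738, 41), I, Pow(10, Rational(1, 2)))) ≈ Add(4868.8, Mul(1.0009e+5, I))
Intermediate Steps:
Function('V')(M, I) = Add(-8, Mul(6, I, M)) (Function('V')(M, I) = Add(-5, Add(Mul(Mul(6, M), I), -3)) = Add(-5, Add(Mul(6, I, M), -3)) = Add(-5, Add(-3, Mul(6, I, M))) = Add(-8, Mul(6, I, M)))
l = Rational(1, 82) (l = Pow(Add(-8, Mul(6, 3, 5)), -1) = Pow(Add(-8, 90), -1) = Pow(82, -1) = Rational(1, 82) ≈ 0.012195)
Function('L')(w) = Pow(Add(-5, w), Rational(1, 2))
Mul(Mul(71, -74), Pow(Add(Add(Function('L')(-5), Mul(-1, l)), -3), 2)) = Mul(Mul(71, -74), Pow(Add(Add(Pow(Add(-5, -5), Rational(1, 2)), Mul(-1, Rational(1, 82))), -3), 2)) = Mul(-5254, Pow(Add(Add(Pow(-10, Rational(1, 2)), Rational(-1, 82)), -3), 2)) = Mul(-5254, Pow(Add(Add(Mul(I, Pow(10, Rational(1, 2))), Rational(-1, 82)), -3), 2)) = Mul(-5254, Pow(Add(Add(Rational(-1, 82), Mul(I, Pow(10, Rational(1, 2)))), -3), 2)) = Mul(-5254, Pow(Add(Rational(-247, 82), Mul(I, Pow(10, Rational(1, 2)))), 2))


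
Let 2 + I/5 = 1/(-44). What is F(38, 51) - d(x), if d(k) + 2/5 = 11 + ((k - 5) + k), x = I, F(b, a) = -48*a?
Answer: -267671/110 ≈ -2433.4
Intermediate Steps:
I = -445/44 (I = -10 + 5/(-44) = -10 + 5*(-1/44) = -10 - 5/44 = -445/44 ≈ -10.114)
x = -445/44 ≈ -10.114
d(k) = 28/5 + 2*k (d(k) = -⅖ + (11 + ((k - 5) + k)) = -⅖ + (11 + ((-5 + k) + k)) = -⅖ + (11 + (-5 + 2*k)) = -⅖ + (6 + 2*k) = 28/5 + 2*k)
F(38, 51) - d(x) = -48*51 - (28/5 + 2*(-445/44)) = -2448 - (28/5 - 445/22) = -2448 - 1*(-1609/110) = -2448 + 1609/110 = -267671/110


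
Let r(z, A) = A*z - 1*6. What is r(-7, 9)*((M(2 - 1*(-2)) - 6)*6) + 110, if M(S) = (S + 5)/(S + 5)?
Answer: 2180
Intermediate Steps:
r(z, A) = -6 + A*z (r(z, A) = A*z - 6 = -6 + A*z)
M(S) = 1 (M(S) = (5 + S)/(5 + S) = 1)
r(-7, 9)*((M(2 - 1*(-2)) - 6)*6) + 110 = (-6 + 9*(-7))*((1 - 6)*6) + 110 = (-6 - 63)*(-5*6) + 110 = -69*(-30) + 110 = 2070 + 110 = 2180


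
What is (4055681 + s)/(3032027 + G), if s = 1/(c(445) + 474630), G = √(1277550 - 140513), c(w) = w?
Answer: 486830505032000921/363954426670673075 - 1766189930153*√9397/363954426670673075 ≈ 1.3371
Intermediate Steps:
G = 11*√9397 (G = √1137037 = 11*√9397 ≈ 1066.3)
s = 1/475075 (s = 1/(445 + 474630) = 1/475075 ≈ 2.1049e-6)
(4055681 + s)/(3032027 + G) = (4055681 + 1/475075)/(3032027 + 11*√9397) = 1926752651076/(475075*(3032027 + 11*√9397))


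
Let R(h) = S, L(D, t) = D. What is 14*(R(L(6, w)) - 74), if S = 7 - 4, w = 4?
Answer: -994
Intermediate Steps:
S = 3
R(h) = 3
14*(R(L(6, w)) - 74) = 14*(3 - 74) = 14*(-71) = -994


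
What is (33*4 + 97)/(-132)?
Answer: -229/132 ≈ -1.7348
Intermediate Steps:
(33*4 + 97)/(-132) = (132 + 97)*(-1/132) = 229*(-1/132) = -229/132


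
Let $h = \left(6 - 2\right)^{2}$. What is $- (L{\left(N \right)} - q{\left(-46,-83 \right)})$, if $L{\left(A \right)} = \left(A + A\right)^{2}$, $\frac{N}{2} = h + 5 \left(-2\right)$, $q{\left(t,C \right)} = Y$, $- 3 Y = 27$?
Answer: $-585$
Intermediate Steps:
$Y = -9$ ($Y = \left(- \frac{1}{3}\right) 27 = -9$)
$q{\left(t,C \right)} = -9$
$h = 16$ ($h = 4^{2} = 16$)
$N = 12$ ($N = 2 \left(16 + 5 \left(-2\right)\right) = 2 \left(16 - 10\right) = 2 \cdot 6 = 12$)
$L{\left(A \right)} = 4 A^{2}$ ($L{\left(A \right)} = \left(2 A\right)^{2} = 4 A^{2}$)
$- (L{\left(N \right)} - q{\left(-46,-83 \right)}) = - (4 \cdot 12^{2} - -9) = - (4 \cdot 144 + 9) = - (576 + 9) = \left(-1\right) 585 = -585$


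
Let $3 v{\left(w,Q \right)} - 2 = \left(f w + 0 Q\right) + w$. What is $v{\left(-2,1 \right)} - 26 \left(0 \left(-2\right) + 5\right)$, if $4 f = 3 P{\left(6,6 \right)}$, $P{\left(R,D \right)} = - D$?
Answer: $-127$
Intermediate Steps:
$f = - \frac{9}{2}$ ($f = \frac{3 \left(\left(-1\right) 6\right)}{4} = \frac{3 \left(-6\right)}{4} = \frac{1}{4} \left(-18\right) = - \frac{9}{2} \approx -4.5$)
$v{\left(w,Q \right)} = \frac{2}{3} - \frac{7 w}{6}$ ($v{\left(w,Q \right)} = \frac{2}{3} + \frac{\left(- \frac{9 w}{2} + 0 Q\right) + w}{3} = \frac{2}{3} + \frac{\left(- \frac{9 w}{2} + 0\right) + w}{3} = \frac{2}{3} + \frac{- \frac{9 w}{2} + w}{3} = \frac{2}{3} + \frac{\left(- \frac{7}{2}\right) w}{3} = \frac{2}{3} - \frac{7 w}{6}$)
$v{\left(-2,1 \right)} - 26 \left(0 \left(-2\right) + 5\right) = \left(\frac{2}{3} - - \frac{7}{3}\right) - 26 \left(0 \left(-2\right) + 5\right) = \left(\frac{2}{3} + \frac{7}{3}\right) - 26 \left(0 + 5\right) = 3 - 130 = -127$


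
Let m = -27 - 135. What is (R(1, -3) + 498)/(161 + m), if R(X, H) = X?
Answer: -499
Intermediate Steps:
m = -162
(R(1, -3) + 498)/(161 + m) = (1 + 498)/(161 - 162) = 499/(-1) = 499*(-1) = -499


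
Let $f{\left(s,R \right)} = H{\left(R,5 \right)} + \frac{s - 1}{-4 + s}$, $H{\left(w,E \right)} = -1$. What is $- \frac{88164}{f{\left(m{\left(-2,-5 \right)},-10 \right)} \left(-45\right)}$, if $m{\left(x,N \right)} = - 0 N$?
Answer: $- \frac{39184}{15} \approx -2612.3$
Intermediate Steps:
$m{\left(x,N \right)} = 0$ ($m{\left(x,N \right)} = \left(-1\right) 0 = 0$)
$f{\left(s,R \right)} = -1 + \frac{-1 + s}{-4 + s}$ ($f{\left(s,R \right)} = -1 + \frac{s - 1}{-4 + s} = -1 + \frac{-1 + s}{-4 + s}$)
$- \frac{88164}{f{\left(m{\left(-2,-5 \right)},-10 \right)} \left(-45\right)} = - \frac{88164}{\frac{3}{-4 + 0} \left(-45\right)} = - \frac{88164}{\frac{3}{-4} \left(-45\right)} = - \frac{88164}{3 \left(- \frac{1}{4}\right) \left(-45\right)} = - \frac{88164}{\left(- \frac{3}{4}\right) \left(-45\right)} = - \frac{88164}{\frac{135}{4}} = \left(-88164\right) \frac{4}{135} = - \frac{39184}{15}$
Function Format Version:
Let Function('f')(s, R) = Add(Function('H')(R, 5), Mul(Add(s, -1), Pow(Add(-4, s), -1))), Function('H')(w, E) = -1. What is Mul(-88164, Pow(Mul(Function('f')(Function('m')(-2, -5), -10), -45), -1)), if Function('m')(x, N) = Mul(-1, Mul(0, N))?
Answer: Rational(-39184, 15) ≈ -2612.3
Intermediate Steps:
Function('m')(x, N) = 0 (Function('m')(x, N) = Mul(-1, 0) = 0)
Function('f')(s, R) = Add(-1, Mul(Pow(Add(-4, s), -1), Add(-1, s))) (Function('f')(s, R) = Add(-1, Mul(Add(s, -1), Pow(Add(-4, s), -1))) = Add(-1, Mul(Add(-1, s), Pow(Add(-4, s), -1))) = Add(-1, Mul(Pow(Add(-4, s), -1), Add(-1, s))))
Mul(-88164, Pow(Mul(Function('f')(Function('m')(-2, -5), -10), -45), -1)) = Mul(-88164, Pow(Mul(Mul(3, Pow(Add(-4, 0), -1)), -45), -1)) = Mul(-88164, Pow(Mul(Mul(3, Pow(-4, -1)), -45), -1)) = Mul(-88164, Pow(Mul(Mul(3, Rational(-1, 4)), -45), -1)) = Mul(-88164, Pow(Mul(Rational(-3, 4), -45), -1)) = Mul(-88164, Pow(Rational(135, 4), -1)) = Mul(-88164, Rational(4, 135)) = Rational(-39184, 15)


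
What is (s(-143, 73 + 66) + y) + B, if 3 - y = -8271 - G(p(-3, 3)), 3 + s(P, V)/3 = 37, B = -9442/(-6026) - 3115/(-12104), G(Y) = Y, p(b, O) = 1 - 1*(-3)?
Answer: 3434603351/409768 ≈ 8381.8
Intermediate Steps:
p(b, O) = 4 (p(b, O) = 1 + 3 = 4)
B = 747511/409768 (B = -9442*(-1/6026) - 3115*(-1/12104) = 4721/3013 + 35/136 = 747511/409768 ≈ 1.8242)
s(P, V) = 102 (s(P, V) = -9 + 3*37 = -9 + 111 = 102)
y = 8278 (y = 3 - (-8271 - 1*4) = 3 - (-8271 - 4) = 3 - 1*(-8275) = 3 + 8275 = 8278)
(s(-143, 73 + 66) + y) + B = (102 + 8278) + 747511/409768 = 8380 + 747511/409768 = 3434603351/409768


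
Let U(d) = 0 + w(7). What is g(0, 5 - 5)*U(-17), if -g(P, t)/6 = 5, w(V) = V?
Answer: -210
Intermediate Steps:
g(P, t) = -30 (g(P, t) = -6*5 = -30)
U(d) = 7 (U(d) = 0 + 7 = 7)
g(0, 5 - 5)*U(-17) = -30*7 = -210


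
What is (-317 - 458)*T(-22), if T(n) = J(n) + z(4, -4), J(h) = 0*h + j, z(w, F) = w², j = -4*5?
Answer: 3100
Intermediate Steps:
j = -20
J(h) = -20 (J(h) = 0*h - 20 = 0 - 20 = -20)
T(n) = -4 (T(n) = -20 + 4² = -20 + 16 = -4)
(-317 - 458)*T(-22) = (-317 - 458)*(-4) = -775*(-4) = 3100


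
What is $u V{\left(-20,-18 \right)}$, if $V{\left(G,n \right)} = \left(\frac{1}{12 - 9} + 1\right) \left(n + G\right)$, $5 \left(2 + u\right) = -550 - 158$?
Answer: $\frac{109136}{15} \approx 7275.7$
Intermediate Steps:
$u = - \frac{718}{5}$ ($u = -2 + \frac{-550 - 158}{5} = -2 + \frac{1}{5} \left(-708\right) = -2 - \frac{708}{5} = - \frac{718}{5} \approx -143.6$)
$V{\left(G,n \right)} = \frac{4 G}{3} + \frac{4 n}{3}$ ($V{\left(G,n \right)} = \left(\frac{1}{3} + 1\right) \left(G + n\right) = \frac{4 \left(G + n\right)}{3} = \frac{4 G}{3} + \frac{4 n}{3}$)
$u V{\left(-20,-18 \right)} = - \frac{718 \left(\frac{4}{3} \left(-20\right) + \frac{4}{3} \left(-18\right)\right)}{5} = - \frac{718 \left(- \frac{80}{3} - 24\right)}{5} = \left(- \frac{718}{5}\right) \left(- \frac{152}{3}\right) = \frac{109136}{15}$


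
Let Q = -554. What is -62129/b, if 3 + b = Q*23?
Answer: 62129/12745 ≈ 4.8748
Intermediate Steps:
b = -12745 (b = -3 - 554*23 = -3 - 12742 = -12745)
-62129/b = -62129/(-12745) = -62129*(-1/12745) = 62129/12745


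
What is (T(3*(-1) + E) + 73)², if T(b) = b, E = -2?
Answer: 4624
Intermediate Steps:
(T(3*(-1) + E) + 73)² = ((3*(-1) - 2) + 73)² = ((-3 - 2) + 73)² = (-5 + 73)² = 68² = 4624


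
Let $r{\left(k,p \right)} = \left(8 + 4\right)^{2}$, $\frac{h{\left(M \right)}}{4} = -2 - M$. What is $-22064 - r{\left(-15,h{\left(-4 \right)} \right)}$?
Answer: $-22208$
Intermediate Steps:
$h{\left(M \right)} = -8 - 4 M$ ($h{\left(M \right)} = 4 \left(-2 - M\right) = -8 - 4 M$)
$r{\left(k,p \right)} = 144$ ($r{\left(k,p \right)} = 12^{2} = 144$)
$-22064 - r{\left(-15,h{\left(-4 \right)} \right)} = -22064 - 144 = -22208$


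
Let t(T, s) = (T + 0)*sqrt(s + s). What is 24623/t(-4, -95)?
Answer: 24623*I*sqrt(190)/760 ≈ 446.58*I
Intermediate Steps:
t(T, s) = T*sqrt(2)*sqrt(s) (t(T, s) = T*sqrt(2*s) = T*(sqrt(2)*sqrt(s)) = T*sqrt(2)*sqrt(s))
24623/t(-4, -95) = 24623/((-4*sqrt(2)*sqrt(-95))) = 24623/((-4*sqrt(2)*I*sqrt(95))) = 24623/((-4*I*sqrt(190))) = 24623*(I*sqrt(190)/760) = 24623*I*sqrt(190)/760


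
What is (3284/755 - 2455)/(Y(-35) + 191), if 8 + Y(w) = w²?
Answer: -1850241/1063040 ≈ -1.7405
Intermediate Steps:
Y(w) = -8 + w²
(3284/755 - 2455)/(Y(-35) + 191) = (3284/755 - 2455)/((-8 + (-35)²) + 191) = (3284*(1/755) - 2455)/((-8 + 1225) + 191) = (3284/755 - 2455)/(1217 + 191) = -1850241/755/1408 = -1850241/755*1/1408 = -1850241/1063040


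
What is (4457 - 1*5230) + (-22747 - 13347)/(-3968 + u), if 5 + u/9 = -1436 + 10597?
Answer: -30333561/39218 ≈ -773.46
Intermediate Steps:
u = 82404 (u = -45 + 9*(-1436 + 10597) = -45 + 9*9161 = -45 + 82449 = 82404)
(4457 - 1*5230) + (-22747 - 13347)/(-3968 + u) = (4457 - 1*5230) + (-22747 - 13347)/(-3968 + 82404) = (4457 - 5230) - 36094/78436 = -773 - 36094*1/78436 = -773 - 18047/39218 = -30333561/39218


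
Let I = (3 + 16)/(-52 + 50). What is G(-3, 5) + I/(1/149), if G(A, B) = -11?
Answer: -2853/2 ≈ -1426.5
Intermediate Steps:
I = -19/2 (I = 19/(-2) = 19*(-½) = -19/2 ≈ -9.5000)
G(-3, 5) + I/(1/149) = -11 - 19/2/1/149 = -11 - 19/2/(1/149) = -11 + 149*(-19/2) = -11 - 2831/2 = -2853/2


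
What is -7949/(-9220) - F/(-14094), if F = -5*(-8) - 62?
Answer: 55915183/64973340 ≈ 0.86059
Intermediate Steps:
F = -22 (F = 40 - 62 = -22)
-7949/(-9220) - F/(-14094) = -7949/(-9220) - 1*(-22)/(-14094) = -7949*(-1/9220) + 22*(-1/14094) = 7949/9220 - 11/7047 = 55915183/64973340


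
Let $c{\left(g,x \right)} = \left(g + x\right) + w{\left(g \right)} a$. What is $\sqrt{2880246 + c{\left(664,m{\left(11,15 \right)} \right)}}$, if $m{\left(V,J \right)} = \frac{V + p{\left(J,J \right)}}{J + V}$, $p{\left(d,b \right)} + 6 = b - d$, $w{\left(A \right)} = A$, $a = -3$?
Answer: $\frac{\sqrt{1946148698}}{26} \approx 1696.7$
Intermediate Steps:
$p{\left(d,b \right)} = -6 + b - d$ ($p{\left(d,b \right)} = -6 + \left(b - d\right) = -6 + b - d$)
$m{\left(V,J \right)} = \frac{-6 + V}{J + V}$ ($m{\left(V,J \right)} = \frac{V - 6}{J + V} = \frac{-6 + V}{J + V}$)
$c{\left(g,x \right)} = x - 2 g$ ($c{\left(g,x \right)} = \left(g + x\right) + g \left(-3\right) = \left(g + x\right) - 3 g = x - 2 g$)
$\sqrt{2880246 + c{\left(664,m{\left(11,15 \right)} \right)}} = \sqrt{2880246 - \left(1328 - \frac{-6 + 11}{15 + 11}\right)} = \sqrt{2880246 - \left(1328 - \frac{1}{26} \cdot 5\right)} = \sqrt{2880246 + \left(\frac{1}{26} \cdot 5 - 1328\right)} = \sqrt{2880246 + \left(\frac{5}{26} - 1328\right)} = \sqrt{2880246 - \frac{34523}{26}} = \sqrt{\frac{74851873}{26}} = \frac{\sqrt{1946148698}}{26}$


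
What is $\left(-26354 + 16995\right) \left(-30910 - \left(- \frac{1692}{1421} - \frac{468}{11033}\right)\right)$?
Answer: $\frac{92555608895306}{319957} \approx 2.8927 \cdot 10^{8}$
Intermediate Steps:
$\left(-26354 + 16995\right) \left(-30910 - \left(- \frac{1692}{1421} - \frac{468}{11033}\right)\right) = - 9359 \left(-30910 - - \frac{19332864}{15677893}\right) = - 9359 \left(-30910 + \left(\frac{1692}{1421} + \frac{468}{11033}\right)\right) = - 9359 \left(-30910 + \frac{19332864}{15677893}\right) = \left(-9359\right) \left(- \frac{484584339766}{15677893}\right) = \frac{92555608895306}{319957}$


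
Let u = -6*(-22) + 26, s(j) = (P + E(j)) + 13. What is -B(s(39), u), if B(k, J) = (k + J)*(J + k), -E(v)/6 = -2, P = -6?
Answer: -31329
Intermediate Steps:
E(v) = 12 (E(v) = -6*(-2) = 12)
s(j) = 19 (s(j) = (-6 + 12) + 13 = 6 + 13 = 19)
u = 158 (u = 132 + 26 = 158)
B(k, J) = (J + k)² (B(k, J) = (J + k)*(J + k) = (J + k)²)
-B(s(39), u) = -(158 + 19)² = -1*177² = -1*31329 = -31329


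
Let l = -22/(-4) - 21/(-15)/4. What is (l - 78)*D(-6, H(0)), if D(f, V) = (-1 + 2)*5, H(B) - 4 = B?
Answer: -1443/4 ≈ -360.75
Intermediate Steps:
H(B) = 4 + B
D(f, V) = 5 (D(f, V) = 1*5 = 5)
l = 117/20 (l = -22*(-1/4) - 21*(-1/15)*(1/4) = 11/2 + (7/5)*(1/4) = 11/2 + 7/20 = 117/20 ≈ 5.8500)
(l - 78)*D(-6, H(0)) = (117/20 - 78)*5 = -1443/20*5 = -1443/4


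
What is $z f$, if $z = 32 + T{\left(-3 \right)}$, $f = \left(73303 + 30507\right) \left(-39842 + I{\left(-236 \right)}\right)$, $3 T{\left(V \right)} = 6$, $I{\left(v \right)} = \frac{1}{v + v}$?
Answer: $- \frac{16593624938625}{118} \approx -1.4062 \cdot 10^{11}$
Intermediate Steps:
$I{\left(v \right)} = \frac{1}{2 v}$
$T{\left(V \right)} = 2$ ($T{\left(V \right)} = \frac{1}{3} \cdot 6 = 2$)
$f = - \frac{976095584625}{236}$ ($f = \left(73303 + 30507\right) \left(-39842 + \frac{1}{2 \left(-236\right)}\right) = 103810 \left(-39842 + \frac{1}{2} \left(- \frac{1}{236}\right)\right) = 103810 \left(-39842 - \frac{1}{472}\right) = 103810 \left(- \frac{18805425}{472}\right) = - \frac{976095584625}{236} \approx -4.136 \cdot 10^{9}$)
$z = 34$ ($z = 32 + 2 = 34$)
$z f = 34 \left(- \frac{976095584625}{236}\right) = - \frac{16593624938625}{118}$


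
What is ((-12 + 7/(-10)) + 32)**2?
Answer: 37249/100 ≈ 372.49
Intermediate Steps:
((-12 + 7/(-10)) + 32)**2 = ((-12 + 7*(-1/10)) + 32)**2 = ((-12 - 7/10) + 32)**2 = (-127/10 + 32)**2 = (193/10)**2 = 37249/100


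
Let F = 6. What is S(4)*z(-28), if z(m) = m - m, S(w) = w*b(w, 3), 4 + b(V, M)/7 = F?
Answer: 0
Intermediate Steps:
b(V, M) = 14 (b(V, M) = -28 + 7*6 = -28 + 42 = 14)
S(w) = 14*w (S(w) = w*14 = 14*w)
z(m) = 0
S(4)*z(-28) = (14*4)*0 = 56*0 = 0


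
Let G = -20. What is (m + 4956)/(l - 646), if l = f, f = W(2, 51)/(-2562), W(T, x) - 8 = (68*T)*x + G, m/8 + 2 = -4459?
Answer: 1093547/23083 ≈ 47.375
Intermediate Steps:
m = -35688 (m = -16 + 8*(-4459) = -16 - 35672 = -35688)
W(T, x) = -12 + 68*T*x (W(T, x) = 8 + ((68*T)*x - 20) = 8 + (68*T*x - 20) = 8 + (-20 + 68*T*x) = -12 + 68*T*x)
f = -1154/427 (f = (-12 + 68*2*51)/(-2562) = (-12 + 6936)*(-1/2562) = 6924*(-1/2562) = -1154/427 ≈ -2.7026)
l = -1154/427 ≈ -2.7026
(m + 4956)/(l - 646) = (-35688 + 4956)/(-1154/427 - 646) = -30732/(-276996/427) = -30732*(-427/276996) = 1093547/23083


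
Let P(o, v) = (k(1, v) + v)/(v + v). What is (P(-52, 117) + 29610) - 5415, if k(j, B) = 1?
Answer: 2830874/117 ≈ 24196.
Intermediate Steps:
P(o, v) = (1 + v)/(2*v) (P(o, v) = (1 + v)/(v + v) = (1 + v)/((2*v)) = (1 + v)*(1/(2*v)) = (1 + v)/(2*v))
(P(-52, 117) + 29610) - 5415 = ((½)*(1 + 117)/117 + 29610) - 5415 = ((½)*(1/117)*118 + 29610) - 5415 = (59/117 + 29610) - 5415 = 3464429/117 - 5415 = 2830874/117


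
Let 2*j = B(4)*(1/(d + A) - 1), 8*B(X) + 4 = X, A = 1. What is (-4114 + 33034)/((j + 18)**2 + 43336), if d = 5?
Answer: 1446/2183 ≈ 0.66239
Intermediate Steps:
B(X) = -1/2 + X/8
j = 0 (j = ((-1/2 + (1/8)*4)*(1/(5 + 1) - 1))/2 = ((-1/2 + 1/2)*(1/6 - 1))/2 = (0*(1/6 - 1))/2 = (0*(-5/6))/2 = (1/2)*0 = 0)
(-4114 + 33034)/((j + 18)**2 + 43336) = (-4114 + 33034)/((0 + 18)**2 + 43336) = 28920/(18**2 + 43336) = 28920/(324 + 43336) = 28920/43660 = 28920*(1/43660) = 1446/2183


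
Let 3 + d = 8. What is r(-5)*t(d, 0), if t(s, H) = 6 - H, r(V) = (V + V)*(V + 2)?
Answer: 180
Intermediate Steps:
d = 5 (d = -3 + 8 = 5)
r(V) = 2*V*(2 + V) (r(V) = (2*V)*(2 + V) = 2*V*(2 + V))
r(-5)*t(d, 0) = (2*(-5)*(2 - 5))*(6 - 1*0) = (2*(-5)*(-3))*(6 + 0) = 30*6 = 180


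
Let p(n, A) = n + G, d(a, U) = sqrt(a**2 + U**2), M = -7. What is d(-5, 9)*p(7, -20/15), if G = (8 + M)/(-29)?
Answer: 202*sqrt(106)/29 ≈ 71.714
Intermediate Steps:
d(a, U) = sqrt(U**2 + a**2)
G = -1/29 (G = (8 - 7)/(-29) = 1*(-1/29) = -1/29 ≈ -0.034483)
p(n, A) = -1/29 + n (p(n, A) = n - 1/29 = -1/29 + n)
d(-5, 9)*p(7, -20/15) = sqrt(9**2 + (-5)**2)*(-1/29 + 7) = sqrt(81 + 25)*(202/29) = sqrt(106)*(202/29) = 202*sqrt(106)/29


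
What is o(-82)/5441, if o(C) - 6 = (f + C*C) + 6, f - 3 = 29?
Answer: 6768/5441 ≈ 1.2439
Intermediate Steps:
f = 32 (f = 3 + 29 = 32)
o(C) = 44 + C² (o(C) = 6 + ((32 + C*C) + 6) = 6 + ((32 + C²) + 6) = 6 + (38 + C²) = 44 + C²)
o(-82)/5441 = (44 + (-82)²)/5441 = (44 + 6724)*(1/5441) = 6768*(1/5441) = 6768/5441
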